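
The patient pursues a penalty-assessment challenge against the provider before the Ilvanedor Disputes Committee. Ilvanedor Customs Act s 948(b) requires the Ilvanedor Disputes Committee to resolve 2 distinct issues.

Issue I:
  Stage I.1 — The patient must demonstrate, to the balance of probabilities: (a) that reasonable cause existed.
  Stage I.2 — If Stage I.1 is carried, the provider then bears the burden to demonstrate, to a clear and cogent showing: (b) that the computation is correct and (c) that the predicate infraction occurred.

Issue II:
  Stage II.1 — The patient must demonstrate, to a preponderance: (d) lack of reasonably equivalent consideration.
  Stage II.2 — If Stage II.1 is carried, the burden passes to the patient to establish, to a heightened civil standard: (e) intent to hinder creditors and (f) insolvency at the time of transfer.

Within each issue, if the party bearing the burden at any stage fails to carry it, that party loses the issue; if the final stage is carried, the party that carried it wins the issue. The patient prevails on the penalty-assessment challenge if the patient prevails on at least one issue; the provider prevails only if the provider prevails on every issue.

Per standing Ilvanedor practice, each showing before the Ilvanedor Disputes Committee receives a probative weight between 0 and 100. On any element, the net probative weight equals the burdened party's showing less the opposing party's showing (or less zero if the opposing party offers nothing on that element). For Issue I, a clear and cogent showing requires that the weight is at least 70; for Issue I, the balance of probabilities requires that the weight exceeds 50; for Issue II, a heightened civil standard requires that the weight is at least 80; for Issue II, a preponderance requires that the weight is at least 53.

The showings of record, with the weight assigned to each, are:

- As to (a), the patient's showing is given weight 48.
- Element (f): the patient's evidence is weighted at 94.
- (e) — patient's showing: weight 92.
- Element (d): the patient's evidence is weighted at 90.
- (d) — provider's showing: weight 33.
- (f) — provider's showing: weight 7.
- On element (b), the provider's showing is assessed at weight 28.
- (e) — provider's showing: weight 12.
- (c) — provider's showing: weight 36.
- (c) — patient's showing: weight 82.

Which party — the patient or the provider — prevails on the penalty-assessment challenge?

patient

— Issue I —
Stage I.1 (patient, the balance of probabilities, weight exceeds 50): (a) 48 ≤ 50 — fails.
  Stage I.1 not carried; the patient fails its burden.
The provider prevails on this issue.
— Issue II —
Stage II.1 (patient, a preponderance, weight is at least 53): (d) net 90−33=57 ≥ 53 — meets.
  All elements met. The patient retains the burden for Stage II.2.
Stage II.2 (patient, a heightened civil standard, weight is at least 80): (e) net 92−12=80 ≥ 80 — meets; (f) net 94−7=87 ≥ 80 — meets.
  Stage II.2 carried; the final stage is satisfied.
Every stage carried; the patient prevails on this issue.
Per-issue: Issue I → provider; Issue II → patient. The patient must prevail on at least one issue; overall, the patient prevails.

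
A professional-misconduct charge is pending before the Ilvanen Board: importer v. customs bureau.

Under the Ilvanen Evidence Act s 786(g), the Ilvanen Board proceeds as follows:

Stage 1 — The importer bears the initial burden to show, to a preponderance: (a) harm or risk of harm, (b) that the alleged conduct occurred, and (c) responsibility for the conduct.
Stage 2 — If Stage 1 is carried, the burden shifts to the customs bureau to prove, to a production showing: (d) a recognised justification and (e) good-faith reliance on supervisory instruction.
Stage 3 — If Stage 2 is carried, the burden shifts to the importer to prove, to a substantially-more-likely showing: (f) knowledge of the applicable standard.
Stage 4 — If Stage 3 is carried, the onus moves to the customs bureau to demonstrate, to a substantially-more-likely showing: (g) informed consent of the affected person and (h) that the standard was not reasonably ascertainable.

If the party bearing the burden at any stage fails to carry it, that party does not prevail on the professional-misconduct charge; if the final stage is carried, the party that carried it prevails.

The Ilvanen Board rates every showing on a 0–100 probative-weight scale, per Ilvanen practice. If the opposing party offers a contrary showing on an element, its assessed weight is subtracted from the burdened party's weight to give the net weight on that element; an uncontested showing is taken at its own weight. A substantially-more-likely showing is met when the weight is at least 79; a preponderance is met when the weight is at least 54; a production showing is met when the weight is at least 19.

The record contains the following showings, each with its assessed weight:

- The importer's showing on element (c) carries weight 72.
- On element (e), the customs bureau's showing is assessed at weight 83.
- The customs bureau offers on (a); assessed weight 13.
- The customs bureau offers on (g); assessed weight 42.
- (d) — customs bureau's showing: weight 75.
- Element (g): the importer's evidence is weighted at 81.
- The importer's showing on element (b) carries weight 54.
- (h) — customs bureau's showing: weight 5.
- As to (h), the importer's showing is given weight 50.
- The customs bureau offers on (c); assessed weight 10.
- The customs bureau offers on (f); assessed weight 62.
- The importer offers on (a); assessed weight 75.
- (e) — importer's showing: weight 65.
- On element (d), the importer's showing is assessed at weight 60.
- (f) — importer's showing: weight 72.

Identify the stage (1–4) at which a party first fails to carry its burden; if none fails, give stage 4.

stage 2

Stage 1 — burden on importer; standard: a preponderance (weight is at least 54).
    (a): 75 − 13 = 62 ≥ 54 [met]
    (b): 54 ≥ 54 [met]
    (c): 72 − 10 = 62 ≥ 54 [met]
  Stage 1 carried; the burden shifts to the customs bureau.
Stage 2 — burden on customs bureau; standard: a production showing (weight is at least 19).
    (d): 75 − 60 = 15 < 19 [not met]
    (e): 83 − 65 = 18 < 19 [not met]
  The customs bureau does not carry Stage 2.
The analysis ends at Stage 2; the importer prevails.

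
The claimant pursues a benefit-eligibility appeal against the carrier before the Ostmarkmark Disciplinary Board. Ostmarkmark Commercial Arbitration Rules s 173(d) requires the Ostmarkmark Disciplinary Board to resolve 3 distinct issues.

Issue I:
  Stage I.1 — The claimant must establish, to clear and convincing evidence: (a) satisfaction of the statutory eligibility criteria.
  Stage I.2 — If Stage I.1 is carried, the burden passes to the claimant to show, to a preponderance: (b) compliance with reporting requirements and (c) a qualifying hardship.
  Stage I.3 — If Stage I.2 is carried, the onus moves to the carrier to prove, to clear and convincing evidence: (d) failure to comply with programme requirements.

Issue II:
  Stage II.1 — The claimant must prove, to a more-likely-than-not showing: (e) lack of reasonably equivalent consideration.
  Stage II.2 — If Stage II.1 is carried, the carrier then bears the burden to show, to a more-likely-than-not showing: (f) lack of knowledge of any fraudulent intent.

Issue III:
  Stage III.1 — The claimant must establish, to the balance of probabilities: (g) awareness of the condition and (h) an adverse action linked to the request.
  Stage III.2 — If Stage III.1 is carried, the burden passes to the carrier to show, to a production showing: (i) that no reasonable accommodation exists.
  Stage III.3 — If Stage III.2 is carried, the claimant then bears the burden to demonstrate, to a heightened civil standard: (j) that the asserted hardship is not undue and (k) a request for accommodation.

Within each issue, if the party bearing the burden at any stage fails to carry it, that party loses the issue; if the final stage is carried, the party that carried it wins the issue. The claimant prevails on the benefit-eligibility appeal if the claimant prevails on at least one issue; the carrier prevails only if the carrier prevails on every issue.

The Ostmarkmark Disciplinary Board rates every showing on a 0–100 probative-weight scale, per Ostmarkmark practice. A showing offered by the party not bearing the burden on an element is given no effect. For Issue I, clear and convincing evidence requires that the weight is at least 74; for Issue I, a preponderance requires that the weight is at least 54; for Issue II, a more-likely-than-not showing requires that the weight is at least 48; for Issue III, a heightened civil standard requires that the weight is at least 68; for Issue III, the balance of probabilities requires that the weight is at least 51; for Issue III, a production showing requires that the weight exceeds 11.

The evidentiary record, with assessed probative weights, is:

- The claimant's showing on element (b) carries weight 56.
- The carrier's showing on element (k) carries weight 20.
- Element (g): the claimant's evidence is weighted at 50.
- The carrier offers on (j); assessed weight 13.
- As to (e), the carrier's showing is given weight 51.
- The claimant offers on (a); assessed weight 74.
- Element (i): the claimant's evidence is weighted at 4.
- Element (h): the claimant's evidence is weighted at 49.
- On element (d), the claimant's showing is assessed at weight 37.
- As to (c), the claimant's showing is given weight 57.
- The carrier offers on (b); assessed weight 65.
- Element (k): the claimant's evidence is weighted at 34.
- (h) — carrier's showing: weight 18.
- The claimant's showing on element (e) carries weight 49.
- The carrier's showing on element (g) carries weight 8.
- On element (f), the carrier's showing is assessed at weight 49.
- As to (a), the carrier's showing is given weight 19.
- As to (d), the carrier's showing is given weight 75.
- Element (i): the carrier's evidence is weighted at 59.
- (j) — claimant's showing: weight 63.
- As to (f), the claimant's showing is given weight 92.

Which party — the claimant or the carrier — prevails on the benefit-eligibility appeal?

— Issue I —
Stage I.1 — burden on claimant; standard: clear and convincing evidence (weight is at least 74).
    (a): 74 (carrier's 19 disregarded) ≥ 74 [met]
  Stage I.1 carried; the burden remains with the claimant.
Stage I.2 — burden on claimant; standard: a preponderance (weight is at least 54).
    (b): 56 (carrier's 65 disregarded) ≥ 54 [met]
    (c): 57 ≥ 54 [met]
  All elements met. The burden passes to the carrier.
Stage I.3 — burden on carrier; standard: clear and convincing evidence (weight is at least 74).
    (d): 75 (claimant's 37 disregarded) ≥ 74 [met]
  All elements met at the final stage.
All stages carried — the carrier prevails on this issue.
— Issue II —
Stage II.1 (claimant, a more-likely-than-not showing, weight is at least 48): (e) 49 (carrier's 51 disregarded) ≥ 48 — meets.
  Stage II.1 carried; the burden shifts to the carrier.
Stage II.2 (carrier, a more-likely-than-not showing, weight is at least 48): (f) 49 (claimant's 92 disregarded) ≥ 48 — meets.
  All elements met at the final stage.
All stages carried — the carrier prevails on this issue.
— Issue III —
Stage III.1 — burden on claimant; standard: the balance of probabilities (weight is at least 51).
    (g): 50 (carrier's 8 disregarded) < 51 [not met]
    (h): 49 (carrier's 18 disregarded) < 51 [not met]
  The claimant does not carry Stage III.1.
The analysis ends at Stage III.1; the carrier prevails on this issue.
Per-issue: Issue I → carrier; Issue II → carrier; Issue III → carrier. The claimant must prevail on at least one issue; overall, the carrier prevails.

carrier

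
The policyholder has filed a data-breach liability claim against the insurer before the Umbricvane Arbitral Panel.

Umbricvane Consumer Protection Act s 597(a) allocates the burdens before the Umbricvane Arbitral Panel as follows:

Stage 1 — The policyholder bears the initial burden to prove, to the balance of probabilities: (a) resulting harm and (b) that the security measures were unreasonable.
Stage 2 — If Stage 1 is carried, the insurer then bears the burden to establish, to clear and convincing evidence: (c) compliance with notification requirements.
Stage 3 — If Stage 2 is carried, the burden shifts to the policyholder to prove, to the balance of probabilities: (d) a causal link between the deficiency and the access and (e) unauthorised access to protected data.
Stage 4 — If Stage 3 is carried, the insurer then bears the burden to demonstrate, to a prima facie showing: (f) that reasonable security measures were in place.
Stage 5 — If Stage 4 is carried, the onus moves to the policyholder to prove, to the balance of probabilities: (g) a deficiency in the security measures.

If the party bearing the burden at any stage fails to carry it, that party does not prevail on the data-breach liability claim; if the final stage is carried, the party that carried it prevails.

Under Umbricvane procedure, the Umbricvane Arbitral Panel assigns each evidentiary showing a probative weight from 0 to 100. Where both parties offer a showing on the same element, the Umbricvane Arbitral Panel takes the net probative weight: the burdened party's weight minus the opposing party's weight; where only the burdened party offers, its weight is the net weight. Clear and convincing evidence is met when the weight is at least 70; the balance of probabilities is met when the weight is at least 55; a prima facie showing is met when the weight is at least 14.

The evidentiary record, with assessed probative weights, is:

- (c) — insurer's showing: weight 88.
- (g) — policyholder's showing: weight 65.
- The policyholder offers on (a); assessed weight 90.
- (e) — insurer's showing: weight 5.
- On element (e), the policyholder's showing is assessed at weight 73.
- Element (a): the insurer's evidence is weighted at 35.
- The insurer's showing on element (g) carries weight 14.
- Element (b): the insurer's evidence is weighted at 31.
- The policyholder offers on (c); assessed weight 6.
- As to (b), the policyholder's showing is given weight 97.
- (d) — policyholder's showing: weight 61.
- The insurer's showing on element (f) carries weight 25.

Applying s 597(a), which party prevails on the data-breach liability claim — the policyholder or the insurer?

At Stage 1 the policyholder must meet the balance of probabilities (weight is at least 55): on (a) the weight is 90 less the opposing 35 gives net 55, ≥ 55, so (a) meets the standard; on (b) the weight is 97 less the opposing 31 gives net 66, which does reach 55, so (b) meets the standard.
  The policyholder carries Stage 1; the insurer now bears the burden.
At Stage 2 the insurer must meet clear and convincing evidence (weight is at least 70): on (c) the weight is 88 less the opposing 6 gives net 82, ≥ 70, so (c) meets the standard.
  Stage 2 is satisfied; the onus moves to the policyholder.
At Stage 3 the policyholder must meet the balance of probabilities (weight is at least 55): on (d) the weight is 61, which does reach 55, so (d) meets the standard; on (e) the weight is 73 less the opposing 5 gives net 68, ≥ 55, so (e) meets the standard.
  The policyholder carries Stage 3; the insurer now bears the burden.
At Stage 4 the insurer must meet a prima facie showing (weight is at least 14): on (f) the weight is 25, ≥ 14, so (f) meets the standard.
  All elements met. The burden passes to the policyholder.
At Stage 5 the policyholder must meet the balance of probabilities (weight is at least 55): on (g) the weight is 65 less the opposing 14 gives net 51, which does not reach 55, so (g) does not meet the standard.
  Stage 5 not carried; the policyholder fails its burden.
The insurer prevails.

insurer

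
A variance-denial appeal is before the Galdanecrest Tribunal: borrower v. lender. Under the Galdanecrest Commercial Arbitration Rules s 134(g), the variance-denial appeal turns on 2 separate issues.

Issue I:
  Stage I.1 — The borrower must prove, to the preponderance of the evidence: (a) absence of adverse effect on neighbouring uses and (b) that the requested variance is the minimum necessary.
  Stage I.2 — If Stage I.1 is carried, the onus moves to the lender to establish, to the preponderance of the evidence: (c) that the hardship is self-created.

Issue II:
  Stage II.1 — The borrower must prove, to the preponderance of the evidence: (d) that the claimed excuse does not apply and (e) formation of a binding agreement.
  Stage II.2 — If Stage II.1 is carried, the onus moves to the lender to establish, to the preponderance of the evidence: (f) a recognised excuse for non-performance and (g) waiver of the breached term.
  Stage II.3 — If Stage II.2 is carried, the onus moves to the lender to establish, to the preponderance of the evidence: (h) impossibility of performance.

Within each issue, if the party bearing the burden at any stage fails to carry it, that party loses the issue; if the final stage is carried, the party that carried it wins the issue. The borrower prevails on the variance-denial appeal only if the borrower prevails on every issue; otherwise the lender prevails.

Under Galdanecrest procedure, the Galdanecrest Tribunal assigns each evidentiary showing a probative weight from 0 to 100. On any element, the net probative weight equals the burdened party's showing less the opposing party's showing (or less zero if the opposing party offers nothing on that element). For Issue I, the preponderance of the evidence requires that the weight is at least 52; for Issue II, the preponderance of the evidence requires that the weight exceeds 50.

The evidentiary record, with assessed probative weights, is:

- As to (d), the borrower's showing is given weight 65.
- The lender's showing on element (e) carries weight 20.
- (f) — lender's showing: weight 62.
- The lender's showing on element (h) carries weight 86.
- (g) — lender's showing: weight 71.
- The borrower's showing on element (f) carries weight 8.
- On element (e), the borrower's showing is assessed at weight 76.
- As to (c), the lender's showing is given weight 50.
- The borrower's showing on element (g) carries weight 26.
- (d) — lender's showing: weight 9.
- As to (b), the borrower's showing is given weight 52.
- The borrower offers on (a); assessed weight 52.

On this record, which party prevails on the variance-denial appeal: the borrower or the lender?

— Issue I —
Stage I.1 (borrower, the preponderance of the evidence, weight is at least 52): (a) 52 ≥ 52 — meets; (b) 52 ≥ 52 — meets.
  Stage I.1 is satisfied; the onus moves to the lender.
Stage I.2 (lender, the preponderance of the evidence, weight is at least 52): (c) 50 < 52 — fails.
  Not every element is met, so the lender fails to carry Stage I.2.
The analysis ends at Stage I.2; the borrower prevails on this issue.
— Issue II —
Stage II.1 — burden on borrower; standard: the preponderance of the evidence (weight exceeds 50).
    (d): 65 − 9 = 56 > 50 [met]
    (e): 76 − 20 = 56 > 50 [met]
  All elements met. The burden passes to the lender.
Stage II.2 — burden on lender; standard: the preponderance of the evidence (weight exceeds 50).
    (f): 62 − 8 = 54 > 50 [met]
    (g): 71 − 26 = 45 ≤ 50 [not met]
  The lender does not carry Stage II.2.
So the borrower prevails on this issue.
Per-issue: Issue I → borrower; Issue II → borrower. The borrower must prevail on every issue; overall, the borrower prevails.

borrower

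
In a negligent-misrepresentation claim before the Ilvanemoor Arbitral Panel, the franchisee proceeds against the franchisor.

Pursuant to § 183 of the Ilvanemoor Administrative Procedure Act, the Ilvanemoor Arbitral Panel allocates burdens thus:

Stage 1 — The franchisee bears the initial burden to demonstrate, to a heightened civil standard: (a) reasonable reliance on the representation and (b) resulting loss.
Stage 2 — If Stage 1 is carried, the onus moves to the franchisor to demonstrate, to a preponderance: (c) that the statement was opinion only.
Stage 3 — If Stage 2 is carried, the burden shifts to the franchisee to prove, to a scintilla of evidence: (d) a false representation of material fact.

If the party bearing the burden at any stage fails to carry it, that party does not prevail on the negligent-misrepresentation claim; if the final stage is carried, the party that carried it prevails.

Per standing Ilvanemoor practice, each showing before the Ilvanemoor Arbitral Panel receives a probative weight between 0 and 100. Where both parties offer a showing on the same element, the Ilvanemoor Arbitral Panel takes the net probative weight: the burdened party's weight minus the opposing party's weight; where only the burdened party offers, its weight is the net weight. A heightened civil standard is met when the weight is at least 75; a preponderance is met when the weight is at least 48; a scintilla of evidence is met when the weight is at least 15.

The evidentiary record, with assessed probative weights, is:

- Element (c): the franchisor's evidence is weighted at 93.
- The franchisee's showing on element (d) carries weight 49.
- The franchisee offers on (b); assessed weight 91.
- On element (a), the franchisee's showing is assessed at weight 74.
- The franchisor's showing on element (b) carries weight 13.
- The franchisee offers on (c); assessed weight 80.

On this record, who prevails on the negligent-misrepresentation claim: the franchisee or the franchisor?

franchisor

Stage 1 — burden on franchisee; standard: a heightened civil standard (weight is at least 75).
    (a): 74 < 75 [not met]
    (b): 91 − 13 = 78 ≥ 75 [met]
  Stage 1 not carried; the franchisee fails its burden.
So the franchisor prevails.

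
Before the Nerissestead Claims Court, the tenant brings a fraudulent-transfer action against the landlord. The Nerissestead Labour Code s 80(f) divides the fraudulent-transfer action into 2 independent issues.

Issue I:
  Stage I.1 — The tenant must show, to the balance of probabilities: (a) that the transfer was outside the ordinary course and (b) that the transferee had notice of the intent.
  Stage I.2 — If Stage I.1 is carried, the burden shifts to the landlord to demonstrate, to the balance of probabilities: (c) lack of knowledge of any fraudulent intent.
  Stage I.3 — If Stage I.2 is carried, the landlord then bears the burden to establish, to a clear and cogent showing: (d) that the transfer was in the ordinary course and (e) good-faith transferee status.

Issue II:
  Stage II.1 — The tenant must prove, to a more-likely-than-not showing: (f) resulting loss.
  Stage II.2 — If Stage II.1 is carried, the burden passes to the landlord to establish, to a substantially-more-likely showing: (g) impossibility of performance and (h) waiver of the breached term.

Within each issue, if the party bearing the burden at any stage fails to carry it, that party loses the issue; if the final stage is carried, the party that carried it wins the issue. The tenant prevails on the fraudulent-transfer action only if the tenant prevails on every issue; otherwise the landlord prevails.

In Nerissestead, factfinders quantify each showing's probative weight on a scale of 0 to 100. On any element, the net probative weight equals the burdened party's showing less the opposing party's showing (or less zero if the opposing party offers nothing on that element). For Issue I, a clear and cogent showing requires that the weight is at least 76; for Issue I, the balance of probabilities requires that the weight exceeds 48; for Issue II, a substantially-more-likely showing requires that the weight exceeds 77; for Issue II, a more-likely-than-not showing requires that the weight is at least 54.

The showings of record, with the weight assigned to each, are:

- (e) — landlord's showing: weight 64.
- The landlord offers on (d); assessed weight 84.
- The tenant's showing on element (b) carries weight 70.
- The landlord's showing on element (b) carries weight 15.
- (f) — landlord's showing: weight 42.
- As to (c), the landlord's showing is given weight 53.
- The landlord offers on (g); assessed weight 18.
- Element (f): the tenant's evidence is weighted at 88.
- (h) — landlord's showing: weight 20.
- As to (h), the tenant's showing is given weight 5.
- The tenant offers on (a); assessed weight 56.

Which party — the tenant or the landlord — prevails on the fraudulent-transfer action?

— Issue I —
Stage I.1 (tenant, the balance of probabilities, weight exceeds 48): (a) 56 > 48 — meets; (b) net 70−15=55 > 48 — meets.
  Stage I.1 carried; the burden shifts to the landlord.
Stage I.2 (landlord, the balance of probabilities, weight exceeds 48): (c) 53 > 48 — meets.
  Stage I.2 is satisfied; the landlord continues to bear the burden.
Stage I.3 (landlord, a clear and cogent showing, weight is at least 76): (d) 84 ≥ 76 — meets; (e) 64 < 76 — fails.
  Not every element is met, so the landlord fails to carry Stage I.3.
The analysis ends at Stage I.3; the tenant prevails on this issue.
— Issue II —
Stage II.1 — burden on tenant; standard: a more-likely-than-not showing (weight is at least 54).
    (f): 88 − 42 = 46 < 54 [not met]
  The tenant does not carry Stage II.1.
The analysis ends at Stage II.1; the landlord prevails on this issue.
Per-issue: Issue I → tenant; Issue II → landlord. The tenant must prevail on every issue; overall, the landlord prevails.

landlord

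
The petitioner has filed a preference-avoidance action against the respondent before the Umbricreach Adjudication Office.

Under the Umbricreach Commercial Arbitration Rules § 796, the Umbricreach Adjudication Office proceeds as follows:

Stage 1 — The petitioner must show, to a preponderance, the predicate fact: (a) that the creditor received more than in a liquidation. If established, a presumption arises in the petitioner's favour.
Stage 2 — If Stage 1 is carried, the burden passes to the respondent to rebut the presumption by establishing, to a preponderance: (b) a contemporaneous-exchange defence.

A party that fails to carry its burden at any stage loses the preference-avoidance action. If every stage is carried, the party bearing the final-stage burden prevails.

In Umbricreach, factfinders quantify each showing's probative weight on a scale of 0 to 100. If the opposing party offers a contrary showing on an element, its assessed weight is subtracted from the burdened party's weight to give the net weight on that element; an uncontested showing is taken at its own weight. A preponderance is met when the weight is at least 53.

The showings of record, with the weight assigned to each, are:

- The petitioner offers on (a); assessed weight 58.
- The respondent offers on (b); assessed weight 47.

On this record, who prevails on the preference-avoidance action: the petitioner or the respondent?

petitioner

Stage 1 (petitioner, a preponderance, weight is at least 53): (a) 58 ≥ 53 — meets.
  Stage 1 carried; the burden shifts to the respondent.
Stage 2 (respondent, a preponderance, weight is at least 53): (b) 47 < 53 — fails.
  The respondent does not carry Stage 2.
The analysis ends at Stage 2; the petitioner prevails.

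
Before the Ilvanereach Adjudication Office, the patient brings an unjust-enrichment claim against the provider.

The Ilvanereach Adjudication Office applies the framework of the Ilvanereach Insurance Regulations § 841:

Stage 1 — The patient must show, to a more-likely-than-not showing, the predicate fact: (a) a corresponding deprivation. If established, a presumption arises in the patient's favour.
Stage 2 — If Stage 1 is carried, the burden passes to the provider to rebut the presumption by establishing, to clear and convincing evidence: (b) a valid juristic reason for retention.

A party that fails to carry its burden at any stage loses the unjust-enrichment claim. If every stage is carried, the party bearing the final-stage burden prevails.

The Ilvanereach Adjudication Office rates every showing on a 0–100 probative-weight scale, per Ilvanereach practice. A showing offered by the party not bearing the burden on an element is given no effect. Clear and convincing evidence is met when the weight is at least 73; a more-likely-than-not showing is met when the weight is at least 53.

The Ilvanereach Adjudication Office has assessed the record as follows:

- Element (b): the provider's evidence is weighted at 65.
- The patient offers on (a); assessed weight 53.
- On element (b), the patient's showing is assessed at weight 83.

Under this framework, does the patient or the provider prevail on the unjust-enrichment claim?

patient

Stage 1 (patient, a more-likely-than-not showing, weight is at least 53): (a) 53 ≥ 53 — meets.
  All elements met. The burden passes to the provider.
Stage 2 (provider, clear and convincing evidence, weight is at least 73): (b) 65 (patient's 83 disregarded) < 73 — fails.
  The provider does not carry Stage 2.
The analysis ends at Stage 2; the patient prevails.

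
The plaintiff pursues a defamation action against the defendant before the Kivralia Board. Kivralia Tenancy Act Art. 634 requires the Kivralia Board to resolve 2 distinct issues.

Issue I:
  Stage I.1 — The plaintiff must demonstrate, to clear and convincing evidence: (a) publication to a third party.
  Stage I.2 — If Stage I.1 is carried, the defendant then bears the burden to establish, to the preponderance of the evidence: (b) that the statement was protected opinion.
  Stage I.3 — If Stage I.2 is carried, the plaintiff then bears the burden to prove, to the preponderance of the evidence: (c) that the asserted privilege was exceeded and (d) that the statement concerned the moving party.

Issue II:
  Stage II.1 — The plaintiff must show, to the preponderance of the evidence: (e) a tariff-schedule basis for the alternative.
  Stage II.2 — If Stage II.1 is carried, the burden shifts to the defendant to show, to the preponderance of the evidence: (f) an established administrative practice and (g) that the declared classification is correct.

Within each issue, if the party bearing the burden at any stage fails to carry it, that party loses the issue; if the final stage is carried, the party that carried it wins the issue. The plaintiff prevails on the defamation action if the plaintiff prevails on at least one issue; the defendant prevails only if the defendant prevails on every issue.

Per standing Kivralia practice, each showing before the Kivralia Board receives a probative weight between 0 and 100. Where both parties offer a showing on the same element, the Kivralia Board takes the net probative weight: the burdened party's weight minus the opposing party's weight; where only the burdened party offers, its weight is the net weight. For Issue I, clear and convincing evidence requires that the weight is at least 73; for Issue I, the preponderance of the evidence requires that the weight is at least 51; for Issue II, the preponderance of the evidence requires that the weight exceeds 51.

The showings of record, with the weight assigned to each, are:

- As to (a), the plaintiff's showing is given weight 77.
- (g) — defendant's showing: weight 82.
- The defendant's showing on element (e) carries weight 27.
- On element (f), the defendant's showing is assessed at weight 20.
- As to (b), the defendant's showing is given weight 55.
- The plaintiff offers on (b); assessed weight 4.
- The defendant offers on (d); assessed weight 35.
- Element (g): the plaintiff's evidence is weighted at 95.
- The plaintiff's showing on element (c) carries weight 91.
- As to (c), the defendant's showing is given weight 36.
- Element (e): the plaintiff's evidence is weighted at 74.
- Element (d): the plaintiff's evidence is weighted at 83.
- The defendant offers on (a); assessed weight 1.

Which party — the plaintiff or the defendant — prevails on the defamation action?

— Issue I —
Stage I.1 (plaintiff, clear and convincing evidence, weight is at least 73): (a) net 77−1=76 ≥ 73 — meets.
  Stage I.1 is satisfied; the onus moves to the defendant.
Stage I.2 (defendant, the preponderance of the evidence, weight is at least 51): (b) net 55−4=51 ≥ 51 — meets.
  Stage I.2 is satisfied; the onus moves to the plaintiff.
Stage I.3 (plaintiff, the preponderance of the evidence, weight is at least 51): (c) net 91−36=55 ≥ 51 — meets; (d) net 83−35=48 < 51 — fails.
  Stage I.3 not carried; the plaintiff fails its burden.
The defendant prevails on this issue.
— Issue II —
At Stage II.1 the plaintiff must meet the preponderance of the evidence (weight exceeds 51): on (e) the weight is 74 less the opposing 27 gives net 47, which does not exceed 51, so (e) does not meet the standard.
  Stage II.1 not carried; the plaintiff fails its burden.
The defendant prevails on this issue.
Per-issue: Issue I → defendant; Issue II → defendant. The plaintiff must prevail on at least one issue; overall, the defendant prevails.

defendant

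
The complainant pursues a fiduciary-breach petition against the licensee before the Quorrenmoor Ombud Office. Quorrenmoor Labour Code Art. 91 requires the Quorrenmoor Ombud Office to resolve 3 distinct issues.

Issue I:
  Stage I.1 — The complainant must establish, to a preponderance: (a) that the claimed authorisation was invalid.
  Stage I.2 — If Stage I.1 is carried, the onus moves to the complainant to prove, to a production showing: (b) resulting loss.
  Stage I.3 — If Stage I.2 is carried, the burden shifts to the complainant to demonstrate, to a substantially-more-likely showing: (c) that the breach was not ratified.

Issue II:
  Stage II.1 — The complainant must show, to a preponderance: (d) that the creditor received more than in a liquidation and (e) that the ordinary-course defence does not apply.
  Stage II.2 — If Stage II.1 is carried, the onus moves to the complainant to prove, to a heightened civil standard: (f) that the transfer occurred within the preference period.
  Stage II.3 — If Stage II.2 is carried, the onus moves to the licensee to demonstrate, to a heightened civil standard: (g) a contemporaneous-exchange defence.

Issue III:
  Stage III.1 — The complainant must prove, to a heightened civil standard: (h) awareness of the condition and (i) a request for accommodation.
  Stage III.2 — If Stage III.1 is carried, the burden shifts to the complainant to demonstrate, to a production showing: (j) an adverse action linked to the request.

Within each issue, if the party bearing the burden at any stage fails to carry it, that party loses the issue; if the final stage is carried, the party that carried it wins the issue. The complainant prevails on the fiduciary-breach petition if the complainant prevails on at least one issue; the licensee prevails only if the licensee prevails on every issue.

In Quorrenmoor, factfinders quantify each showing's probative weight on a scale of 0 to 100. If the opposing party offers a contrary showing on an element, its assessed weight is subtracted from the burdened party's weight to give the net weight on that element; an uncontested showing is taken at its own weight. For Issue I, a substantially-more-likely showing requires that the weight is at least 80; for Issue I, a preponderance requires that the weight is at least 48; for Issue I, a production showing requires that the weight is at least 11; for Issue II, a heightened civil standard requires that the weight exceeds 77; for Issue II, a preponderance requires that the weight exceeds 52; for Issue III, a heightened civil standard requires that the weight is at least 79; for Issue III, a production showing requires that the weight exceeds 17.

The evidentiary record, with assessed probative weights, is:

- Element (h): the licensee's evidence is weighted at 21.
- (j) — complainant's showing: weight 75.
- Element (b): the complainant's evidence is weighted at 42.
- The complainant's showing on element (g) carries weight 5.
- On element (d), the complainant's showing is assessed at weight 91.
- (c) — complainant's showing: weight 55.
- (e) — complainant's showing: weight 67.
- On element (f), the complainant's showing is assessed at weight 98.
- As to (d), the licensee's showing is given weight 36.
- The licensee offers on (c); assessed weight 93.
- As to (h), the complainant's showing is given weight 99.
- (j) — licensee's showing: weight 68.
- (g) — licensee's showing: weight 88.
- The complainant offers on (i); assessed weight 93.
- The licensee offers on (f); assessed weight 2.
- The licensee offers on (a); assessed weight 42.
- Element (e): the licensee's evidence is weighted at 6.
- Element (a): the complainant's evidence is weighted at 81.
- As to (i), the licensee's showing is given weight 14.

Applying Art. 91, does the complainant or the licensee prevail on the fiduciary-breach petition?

licensee

— Issue I —
Stage I.1 — burden on complainant; standard: a preponderance (weight is at least 48).
    (a): 81 − 42 = 39 < 48 [not met]
  Not every element is met, so the complainant fails to carry Stage I.1.
The licensee prevails on this issue.
— Issue II —
At Stage II.1 the complainant must meet a preponderance (weight exceeds 52): on (d) the weight is 91 less the opposing 36 gives net 55, > 52, so (d) meets the standard; on (e) the weight is 67 less the opposing 6 gives net 61, which does exceed 52, so (e) meets the standard.
  Stage II.1 is satisfied; the complainant continues to bear the burden.
At Stage II.2 the complainant must meet a heightened civil standard (weight exceeds 77): on (f) the weight is 98 less the opposing 2 gives net 96, > 77, so (f) meets the standard.
  Stage II.2 is satisfied; the onus moves to the licensee.
At Stage II.3 the licensee must meet a heightened civil standard (weight exceeds 77): on (g) the weight is 88 less the opposing 5 gives net 83, > 77, so (g) meets the standard.
  All elements met at the final stage.
All stages carried — the licensee prevails on this issue.
— Issue III —
Stage III.1 (complainant, a heightened civil standard, weight is at least 79): (h) net 99−21=78 < 79 — fails; (i) net 93−14=79 ≥ 79 — meets.
  The complainant does not carry Stage III.1.
So the licensee prevails on this issue.
Per-issue: Issue I → licensee; Issue II → licensee; Issue III → licensee. The complainant must prevail on at least one issue; overall, the licensee prevails.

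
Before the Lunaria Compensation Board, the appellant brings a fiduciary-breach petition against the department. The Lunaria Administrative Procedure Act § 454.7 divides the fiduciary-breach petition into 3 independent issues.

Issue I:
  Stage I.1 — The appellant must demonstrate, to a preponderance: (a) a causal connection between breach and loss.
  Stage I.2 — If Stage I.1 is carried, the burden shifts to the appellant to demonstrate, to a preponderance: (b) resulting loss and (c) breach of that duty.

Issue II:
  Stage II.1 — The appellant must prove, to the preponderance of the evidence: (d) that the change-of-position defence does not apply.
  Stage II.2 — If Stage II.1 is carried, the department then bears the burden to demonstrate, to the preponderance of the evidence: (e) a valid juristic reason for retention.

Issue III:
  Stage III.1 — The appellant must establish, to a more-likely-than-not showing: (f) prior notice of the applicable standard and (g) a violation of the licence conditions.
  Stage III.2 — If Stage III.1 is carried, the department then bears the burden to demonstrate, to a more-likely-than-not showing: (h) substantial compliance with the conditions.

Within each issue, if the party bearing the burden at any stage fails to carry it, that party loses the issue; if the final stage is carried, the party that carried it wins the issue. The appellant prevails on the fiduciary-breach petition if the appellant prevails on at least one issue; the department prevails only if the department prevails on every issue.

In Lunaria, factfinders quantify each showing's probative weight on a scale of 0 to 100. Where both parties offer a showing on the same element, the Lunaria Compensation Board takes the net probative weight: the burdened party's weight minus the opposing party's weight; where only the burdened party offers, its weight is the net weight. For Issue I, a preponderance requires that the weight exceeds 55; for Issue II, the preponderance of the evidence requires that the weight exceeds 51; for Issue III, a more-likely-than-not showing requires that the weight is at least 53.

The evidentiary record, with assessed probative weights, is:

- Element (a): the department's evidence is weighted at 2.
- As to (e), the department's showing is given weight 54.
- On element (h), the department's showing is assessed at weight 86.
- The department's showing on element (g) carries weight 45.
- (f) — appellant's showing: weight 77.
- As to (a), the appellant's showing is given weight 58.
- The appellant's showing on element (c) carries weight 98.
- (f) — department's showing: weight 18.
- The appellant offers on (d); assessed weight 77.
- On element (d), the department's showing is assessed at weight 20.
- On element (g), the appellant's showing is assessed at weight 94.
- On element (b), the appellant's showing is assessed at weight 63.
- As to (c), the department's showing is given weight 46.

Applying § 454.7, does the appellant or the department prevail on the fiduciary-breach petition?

— Issue I —
Stage I.1 — burden on appellant; standard: a preponderance (weight exceeds 55).
    (a): 58 − 2 = 56 > 55 [met]
  Stage I.1 is satisfied; the appellant continues to bear the burden.
Stage I.2 — burden on appellant; standard: a preponderance (weight exceeds 55).
    (b): 63 > 55 [met]
    (c): 98 − 46 = 52 ≤ 55 [not met]
  The appellant does not carry Stage I.2.
The analysis ends at Stage I.2; the department prevails on this issue.
— Issue II —
At Stage II.1 the appellant must meet the preponderance of the evidence (weight exceeds 51): on (d) the weight is 77 less the opposing 20 gives net 57, which does exceed 51, so (d) meets the standard.
  Stage II.1 is satisfied; the onus moves to the department.
At Stage II.2 the department must meet the preponderance of the evidence (weight exceeds 51): on (e) the weight is 54, > 51, so (e) meets the standard.
  All elements met at the final stage.
All stages carried — the department prevails on this issue.
— Issue III —
Stage III.1 (appellant, a more-likely-than-not showing, weight is at least 53): (f) net 77−18=59 ≥ 53 — meets; (g) net 94−45=49 < 53 — fails.
  The appellant does not carry Stage III.1.
So the department prevails on this issue.
Per-issue: Issue I → department; Issue II → department; Issue III → department. The appellant must prevail on at least one issue; overall, the department prevails.

department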